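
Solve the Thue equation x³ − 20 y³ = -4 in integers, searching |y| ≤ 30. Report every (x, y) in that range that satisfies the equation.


The equation is x³ - 20y³ = -4. For fixed y, x³ = 20·y³ − 4, so a solution requires the RHS to be a perfect cube.
Strategy: iterate y from -30 to 30, compute RHS = 20·y³ − 4, and check whether it is a (positive or negative) perfect cube.
Check small values of y:
  y = 0: RHS = -4 is not a perfect cube.
  y = 1: RHS = 16 is not a perfect cube.
  y = -1: RHS = -24 is not a perfect cube.
  y = 2: RHS = 156 is not a perfect cube.
  y = -2: RHS = -164 is not a perfect cube.
  y = 3: RHS = 536 is not a perfect cube.
  y = -3: RHS = -544 is not a perfect cube.
Continuing the search up to |y| = 30 finds no solutions either.
No (x, y) in the scanned range satisfies the equation.

No integer solutions with |y| ≤ 30.


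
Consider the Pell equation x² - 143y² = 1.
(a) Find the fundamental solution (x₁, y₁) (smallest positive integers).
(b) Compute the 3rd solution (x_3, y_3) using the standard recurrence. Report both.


Step 1: Find the fundamental solution (x₁, y₁) of x² - 143y² = 1.
  Expand √143 as a continued fraction. a₀ = ⌊√143⌋ = 11; iterate m_{k+1} = d_k·a_k − m_k, d_{k+1} = (143 − m_{k+1}²)/d_k, a_{k+1} = ⌊(a₀ + m_{k+1})/d_{k+1}⌋ (starting m₀ = 0, d₀ = 1), with convergents p_k = a_k·p_{k-1} + p_{k-2}, q_k = a_k·q_{k-1} + q_{k-2} (p₋₁ = 1, q₋₁ = 0):
  k = 0: a₀ = 11; p₀/q₀ = 11/1; p₀² − 143·q₀² = 121 − 143 = -22.
  k = 1: m = 11, d = 22, a = ⌊(11 + 11)/22⌋ = 1; p/q = (1·11 + 1)/(1·1 + 0) = 12/1; p² − 143·q² = 144 − 143 = 1.
  The first convergent with p² − 143·q² = 1 gives the fundamental solution (x₁, y₁) = (12, 1).
Step 2: Apply the recurrence (x_{n+1}, y_{n+1}) = (x₁x_n + 143y₁y_n, x₁y_n + y₁x_n) repeatedly.
  From (x_1, y_1) = (12, 1): x_2 = 12·12 + 143·1·1 = 287; y_2 = 12·1 + 1·12 = 24.
  From (x_2, y_2) = (287, 24): x_3 = 12·287 + 143·1·24 = 6876; y_3 = 12·24 + 1·287 = 575.
Step 3: Verify x_3² - 143·y_3² = 47279376 - 47279375 = 1 (should be 1). ✓

(x_1, y_1) = (12, 1); (x_3, y_3) = (6876, 575).


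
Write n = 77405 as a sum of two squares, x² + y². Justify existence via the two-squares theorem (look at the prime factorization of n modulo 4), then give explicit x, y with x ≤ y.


Step 1: Factor n = 77405 = 5 · 113 · 137.
Step 2: Check the mod-4 condition on each prime factor: 5 ≡ 1 (mod 4), exponent 1; 113 ≡ 1 (mod 4), exponent 1; 137 ≡ 1 (mod 4), exponent 1.
All primes ≡ 3 (mod 4) appear to even exponent (or don't appear), so by the two-squares theorem n IS expressible as a sum of two squares.
Step 3: Build a representation. Here n = 5 · 113 · 137 is a product of primes ≡ 1 (mod 4). Each prime p ≡ 1 (mod 4) is itself a sum of two squares; find a² by testing p − a² for a perfect square:
  5: 5 − 1² = 4 = 2² ⇒ 5 = 1² + 2².
  113: 113 − 1² = 112, 113 − 2² = 109, 113 − 3² = 104, 113 − 4² = 97, 113 − 5² = 88, 113 − 6² = 77, 113 − 7² = 64 = 8² ⇒ 113 = 7² + 8².
  137: 137 − 1² = 136, 137 − 2² = 133, 137 − 3² = 128, 137 − 4² = 121 = 11² ⇒ 137 = 4² + 11².
  Combine using the Brahmagupta–Fibonacci identity (a² + b²)(c² + d²) = (ac − bd)² + (ad + bc)² = (ac + bd)² + (ad − bc)²:
  5 · 113 = 565: from (1² + 2²)(7² + 8²), take (1·7 − 2·8, 1·8 + 2·7) = (7 − 16, 8 + 14) = (-9, 22); dropping signs (only squares matter) gives (9, 22); check 9² + 22² = 81 + 484 = 565 ✓.
  565 · 137 = 77405: from (9² + 22²)(4² + 11²), take (9·4 − 22·11, 9·11 + 22·4) = (36 − 242, 99 + 88) = (-206, 187); dropping signs (only squares matter) gives (206, 187); check 206² + 187² = 42436 + 34969 = 77405 ✓.
Step 4: Order so x ≤ y and verify: 187² + 206² = 34969 + 42436 = 77405 = n. ✓

n = 77405 = 187² + 206² (one valid representation with x ≤ y).


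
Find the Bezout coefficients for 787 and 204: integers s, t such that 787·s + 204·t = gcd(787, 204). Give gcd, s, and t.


Euclidean algorithm on (787, 204) — divide until remainder is 0:
  787 = 3 · 204 + 175
  204 = 1 · 175 + 29
  175 = 6 · 29 + 1
  29 = 29 · 1 + 0
gcd(787, 204) = 1.
Track Bezout coefficients alongside the remainders: start with r₀ = 787 = a·1 + b·0 (s = 1, t = 0) and r₁ = 204 = a·0 + b·1 (s = 0, t = 1); each new remainder r_{k+1} = r_{k-1} − q_k·r_k inherits s_{k+1} = s_{k-1} − q_k·s_k, t_{k+1} = t_{k-1} − q_k·t_k, so r_k = a·s_k + b·t_k at every step:
  q = 3: r = 175, s = 1 − 3·0 = 1, t = 0 − 3·1 = -3  (check: 787·1 + 204·(-3) = 175)
  q = 1: r = 29, s = 0 − 1·1 = -1, t = 1 − 1·(-3) = 4  (check: 787·(-1) + 204·4 = 29)
  q = 6: r = 1, s = 1 − 6·(-1) = 7, t = -3 − 6·4 = -27  (check: 787·7 + 204·(-27) = 1)
The row with r = 1 (the gcd) gives the Bezout coefficients s = 7, t = -27.
Result: 787 · (7) + 204 · (-27) = 1.

gcd(787, 204) = 1; s = 7, t = -27 (check: 787·7 + 204·(-27) = 1).


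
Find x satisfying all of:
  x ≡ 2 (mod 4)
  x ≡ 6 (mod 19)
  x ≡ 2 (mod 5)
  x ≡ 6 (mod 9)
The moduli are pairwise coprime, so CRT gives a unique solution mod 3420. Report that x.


Product of moduli M = 4 · 19 · 5 · 9 = 3420.
Merge one congruence at a time:
  Start: x ≡ 2 (mod 4).
  Combine with x ≡ 6 (mod 19); new modulus lcm = 76.
    Write x = 2 + 4·t and substitute into x ≡ 6 (mod 19): 4·t ≡ 6 − 2 = 4 (mod 19).
    The inverse of 4 mod 19 is 5 (since 4·5 = 20 = 1·19 + 1), so t ≡ 5·4 = 20 ≡ 1 (mod 19).
    Then x = 2 + 4·1 = 6, valid modulo lcm(4, 19) = 76: x ≡ 6 (mod 76).
  Combine with x ≡ 2 (mod 5); new modulus lcm = 380.
    Write x = 6 + 76·t and substitute into x ≡ 2 (mod 5): 76·t ≡ 2 − 6 = -4 (mod 5).
    Reduce coefficients mod 5: 1·t ≡ 1 (mod 5).
    So t ≡ 1 (mod 5).
    Then x = 6 + 76·1 = 82, valid modulo lcm(76, 5) = 380: x ≡ 82 (mod 380).
  Combine with x ≡ 6 (mod 9); new modulus lcm = 3420.
    Write x = 82 + 380·t and substitute into x ≡ 6 (mod 9): 380·t ≡ 6 − 82 = -76 (mod 9).
    Reduce coefficients mod 9: 2·t ≡ 5 (mod 9).
    The inverse of 2 mod 9 is 5 (since 2·5 = 10 = 1·9 + 1), so t ≡ 5·5 = 25 ≡ 7 (mod 9).
    Then x = 82 + 380·7 = 2742, valid modulo lcm(380, 9) = 3420: x ≡ 2742 (mod 3420).
Verify against each original: 2742 mod 4 = 2, 2742 mod 19 = 6, 2742 mod 5 = 2, 2742 mod 9 = 6.

x ≡ 2742 (mod 3420).


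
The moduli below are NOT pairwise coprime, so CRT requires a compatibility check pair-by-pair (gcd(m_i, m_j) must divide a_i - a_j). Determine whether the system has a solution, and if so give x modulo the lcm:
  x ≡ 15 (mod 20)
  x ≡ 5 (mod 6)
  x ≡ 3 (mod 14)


Moduli 20, 6, 14 are not pairwise coprime, so CRT works modulo lcm(m_i) when all pairwise compatibility conditions hold.
Pairwise compatibility: gcd(m_i, m_j) must divide a_i - a_j for every pair.
Merge one congruence at a time:
  Start: x ≡ 15 (mod 20).
  Combine with x ≡ 5 (mod 6): gcd(20, 6) = 2; 5 - 15 = -10, which IS divisible by 2, so compatible.
    Write x = 15 + 20·t and substitute into x ≡ 5 (mod 6): 20·t ≡ 5 − 15 = -10 (mod 6).
    Divide the congruence (and modulus) by g = 2: 10·t ≡ -5 (mod 3).
    Reduce coefficients mod 3: 1·t ≡ 1 (mod 3).
    So t ≡ 1 (mod 3).
    Then x = 15 + 20·1 = 35, valid modulo lcm(20, 6) = 60: x ≡ 35 (mod 60).
  Combine with x ≡ 3 (mod 14): gcd(60, 14) = 2; 3 - 35 = -32, which IS divisible by 2, so compatible.
    Write x = 35 + 60·t and substitute into x ≡ 3 (mod 14): 60·t ≡ 3 − 35 = -32 (mod 14).
    Divide the congruence (and modulus) by g = 2: 30·t ≡ -16 (mod 7).
    Reduce coefficients mod 7: 2·t ≡ 5 (mod 7).
    The inverse of 2 mod 7 is 4 (since 2·4 = 8 = 1·7 + 1), so t ≡ 4·5 = 20 ≡ 6 (mod 7).
    Then x = 35 + 60·6 = 395, valid modulo lcm(60, 14) = 420: x ≡ 395 (mod 420).
Verify: 395 mod 20 = 15, 395 mod 6 = 5, 395 mod 14 = 3.

x ≡ 395 (mod 420).


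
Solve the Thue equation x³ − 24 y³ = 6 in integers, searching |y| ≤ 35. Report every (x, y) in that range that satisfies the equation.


The equation is x³ - 24y³ = 6. For fixed y, x³ = 24·y³ + 6, so a solution requires the RHS to be a perfect cube.
Strategy: iterate y from -35 to 35, compute RHS = 24·y³ + 6, and check whether it is a (positive or negative) perfect cube.
Check small values of y:
  y = 0: RHS = 6 is not a perfect cube.
  y = 1: RHS = 30 is not a perfect cube.
  y = -1: RHS = -18 is not a perfect cube.
  y = 2: RHS = 198 is not a perfect cube.
  y = -2: RHS = -186 is not a perfect cube.
  y = 3: RHS = 654 is not a perfect cube.
  y = -3: RHS = -642 is not a perfect cube.
Continuing the search up to |y| = 35 finds no solutions either.
No (x, y) in the scanned range satisfies the equation.

No integer solutions with |y| ≤ 35.


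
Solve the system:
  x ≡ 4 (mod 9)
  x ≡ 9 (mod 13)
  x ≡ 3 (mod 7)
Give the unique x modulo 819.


Moduli 9, 13, 7 are pairwise coprime; by CRT there is a unique solution modulo M = 9 · 13 · 7 = 819.
Solve pairwise, accumulating the modulus:
  Start with x ≡ 4 (mod 9).
  Combine with x ≡ 9 (mod 13): since gcd(9, 13) = 1, we get a unique residue mod 117.
    Write x = 4 + 9·t and substitute into x ≡ 9 (mod 13): 9·t ≡ 9 − 4 = 5 (mod 13).
    The inverse of 9 mod 13 is 3 (since 9·3 = 27 = 2·13 + 1), so t ≡ 3·5 = 15 ≡ 2 (mod 13).
    Then x = 4 + 9·2 = 22, valid modulo lcm(9, 13) = 117: x ≡ 22 (mod 117).
  Combine with x ≡ 3 (mod 7): since gcd(117, 7) = 1, we get a unique residue mod 819.
    Write x = 22 + 117·t and substitute into x ≡ 3 (mod 7): 117·t ≡ 3 − 22 = -19 (mod 7).
    Reduce coefficients mod 7: 5·t ≡ 2 (mod 7).
    The inverse of 5 mod 7 is 3 (since 5·3 = 15 = 2·7 + 1), so t ≡ 3·2 = 6 ≡ 6 (mod 7).
    Then x = 22 + 117·6 = 724, valid modulo lcm(117, 7) = 819: x ≡ 724 (mod 819).
Verify: 724 mod 9 = 4 ✓, 724 mod 13 = 9 ✓, 724 mod 7 = 3 ✓.

x ≡ 724 (mod 819).


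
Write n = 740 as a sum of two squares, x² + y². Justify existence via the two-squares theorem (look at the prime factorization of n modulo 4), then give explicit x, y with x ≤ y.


Step 1: Factor n = 740 = 2^2 · 5 · 37.
Step 2: Check the mod-4 condition on each prime factor: 2 = 2 (special); 5 ≡ 1 (mod 4), exponent 1; 37 ≡ 1 (mod 4), exponent 1.
All primes ≡ 3 (mod 4) appear to even exponent (or don't appear), so by the two-squares theorem n IS expressible as a sum of two squares.
Step 3: Build a representation. Group n = k² · m with k = 2 and m = 5 · 37 = 185 (a product of primes ≡ 1 (mod 4)); a representation of m scales to one of n via (k·x)² + (k·y)² = k²(x² + y²). Each prime p ≡ 1 (mod 4) is itself a sum of two squares; find a² by testing p − a² for a perfect square:
  5: 5 − 1² = 4 = 2² ⇒ 5 = 1² + 2².
  37: 37 − 1² = 36 = 6² ⇒ 37 = 1² + 6².
  Combine using the Brahmagupta–Fibonacci identity (a² + b²)(c² + d²) = (ac − bd)² + (ad + bc)² = (ac + bd)² + (ad − bc)²:
  5 · 37 = 185: from (1² + 2²)(1² + 6²), take (1·1 − 2·6, 1·6 + 2·1) = (1 − 12, 6 + 2) = (-11, 8); dropping signs (only squares matter) gives (11, 8); check 11² + 8² = 121 + 64 = 185 ✓.
  Scale by k = 2: (2·11, 2·8) = (22, 16).
Step 4: Order so x ≤ y and verify: 16² + 22² = 256 + 484 = 740 = n. ✓

n = 740 = 16² + 22² (one valid representation with x ≤ y).


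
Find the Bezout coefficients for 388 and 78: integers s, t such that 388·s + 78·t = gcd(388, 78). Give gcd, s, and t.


Euclidean algorithm on (388, 78) — divide until remainder is 0:
  388 = 4 · 78 + 76
  78 = 1 · 76 + 2
  76 = 38 · 2 + 0
gcd(388, 78) = 2.
Track Bezout coefficients alongside the remainders: start with r₀ = 388 = a·1 + b·0 (s = 1, t = 0) and r₁ = 78 = a·0 + b·1 (s = 0, t = 1); each new remainder r_{k+1} = r_{k-1} − q_k·r_k inherits s_{k+1} = s_{k-1} − q_k·s_k, t_{k+1} = t_{k-1} − q_k·t_k, so r_k = a·s_k + b·t_k at every step:
  q = 4: r = 76, s = 1 − 4·0 = 1, t = 0 − 4·1 = -4  (check: 388·1 + 78·(-4) = 76)
  q = 1: r = 2, s = 0 − 1·1 = -1, t = 1 − 1·(-4) = 5  (check: 388·(-1) + 78·5 = 2)
The row with r = 2 (the gcd) gives the Bezout coefficients s = -1, t = 5.
Result: 388 · (-1) + 78 · (5) = 2.

gcd(388, 78) = 2; s = -1, t = 5 (check: 388·(-1) + 78·5 = 2).


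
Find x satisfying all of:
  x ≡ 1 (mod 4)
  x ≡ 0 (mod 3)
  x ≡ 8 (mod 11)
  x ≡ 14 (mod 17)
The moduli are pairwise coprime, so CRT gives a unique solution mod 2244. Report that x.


Product of moduli M = 4 · 3 · 11 · 17 = 2244.
Merge one congruence at a time:
  Start: x ≡ 1 (mod 4).
  Combine with x ≡ 0 (mod 3); new modulus lcm = 12.
    Write x = 1 + 4·t and substitute into x ≡ 0 (mod 3): 4·t ≡ 0 − 1 = -1 (mod 3).
    Reduce coefficients mod 3: 1·t ≡ 2 (mod 3).
    So t ≡ 2 (mod 3).
    Then x = 1 + 4·2 = 9, valid modulo lcm(4, 3) = 12: x ≡ 9 (mod 12).
  Combine with x ≡ 8 (mod 11); new modulus lcm = 132.
    Write x = 9 + 12·t and substitute into x ≡ 8 (mod 11): 12·t ≡ 8 − 9 = -1 (mod 11).
    Reduce coefficients mod 11: 1·t ≡ 10 (mod 11).
    So t ≡ 10 (mod 11).
    Then x = 9 + 12·10 = 129, valid modulo lcm(12, 11) = 132: x ≡ 129 (mod 132).
  Combine with x ≡ 14 (mod 17); new modulus lcm = 2244.
    Write x = 129 + 132·t and substitute into x ≡ 14 (mod 17): 132·t ≡ 14 − 129 = -115 (mod 17).
    Reduce coefficients mod 17: 13·t ≡ 4 (mod 17).
    The inverse of 13 mod 17 is 4 (since 13·4 = 52 = 3·17 + 1), so t ≡ 4·4 = 16 ≡ 16 (mod 17).
    Then x = 129 + 132·16 = 2241, valid modulo lcm(132, 17) = 2244: x ≡ 2241 (mod 2244).
Verify against each original: 2241 mod 4 = 1, 2241 mod 3 = 0, 2241 mod 11 = 8, 2241 mod 17 = 14.

x ≡ 2241 (mod 2244).


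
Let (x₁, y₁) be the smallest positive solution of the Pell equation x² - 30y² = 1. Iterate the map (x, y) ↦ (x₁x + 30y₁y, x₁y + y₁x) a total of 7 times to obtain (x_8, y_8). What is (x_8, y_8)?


Step 1: Find the fundamental solution (x₁, y₁) of x² - 30y² = 1.
  Expand √30 as a continued fraction. a₀ = ⌊√30⌋ = 5; iterate m_{k+1} = d_k·a_k − m_k, d_{k+1} = (30 − m_{k+1}²)/d_k, a_{k+1} = ⌊(a₀ + m_{k+1})/d_{k+1}⌋ (starting m₀ = 0, d₀ = 1), with convergents p_k = a_k·p_{k-1} + p_{k-2}, q_k = a_k·q_{k-1} + q_{k-2} (p₋₁ = 1, q₋₁ = 0):
  k = 0: a₀ = 5; p₀/q₀ = 5/1; p₀² − 30·q₀² = 25 − 30 = -5.
  k = 1: m = 5, d = 5, a = ⌊(5 + 5)/5⌋ = 2; p/q = (2·5 + 1)/(2·1 + 0) = 11/2; p² − 30·q² = 121 − 120 = 1.
  The first convergent with p² − 30·q² = 1 gives the fundamental solution (x₁, y₁) = (11, 2).
Step 2: Apply the recurrence (x_{n+1}, y_{n+1}) = (x₁x_n + 30y₁y_n, x₁y_n + y₁x_n) repeatedly.
  From (x_1, y_1) = (11, 2): x_2 = 11·11 + 30·2·2 = 241; y_2 = 11·2 + 2·11 = 44.
  From (x_2, y_2) = (241, 44): x_3 = 11·241 + 30·2·44 = 5291; y_3 = 11·44 + 2·241 = 966.
  From (x_3, y_3) = (5291, 966): x_4 = 11·5291 + 30·2·966 = 116161; y_4 = 11·966 + 2·5291 = 21208.
  From (x_4, y_4) = (116161, 21208): x_5 = 11·116161 + 30·2·21208 = 2550251; y_5 = 11·21208 + 2·116161 = 465610.
  From (x_5, y_5) = (2550251, 465610): x_6 = 11·2550251 + 30·2·465610 = 55989361; y_6 = 11·465610 + 2·2550251 = 10222212.
  From (x_6, y_6) = (55989361, 10222212): x_7 = 11·55989361 + 30·2·10222212 = 1229215691; y_7 = 11·10222212 + 2·55989361 = 224423054.
  From (x_7, y_7) = (1229215691, 224423054): x_8 = 11·1229215691 + 30·2·224423054 = 26986755841; y_8 = 11·224423054 + 2·1229215691 = 4927084976.
Step 3: Verify x_8² - 30·y_8² = 728284990821747617281 - 728284990821747617280 = 1 (should be 1). ✓

(x_1, y_1) = (11, 2); (x_8, y_8) = (26986755841, 4927084976).


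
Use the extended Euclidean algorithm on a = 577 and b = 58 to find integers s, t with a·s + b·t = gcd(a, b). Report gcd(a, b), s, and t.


Euclidean algorithm on (577, 58) — divide until remainder is 0:
  577 = 9 · 58 + 55
  58 = 1 · 55 + 3
  55 = 18 · 3 + 1
  3 = 3 · 1 + 0
gcd(577, 58) = 1.
Track Bezout coefficients alongside the remainders: start with r₀ = 577 = a·1 + b·0 (s = 1, t = 0) and r₁ = 58 = a·0 + b·1 (s = 0, t = 1); each new remainder r_{k+1} = r_{k-1} − q_k·r_k inherits s_{k+1} = s_{k-1} − q_k·s_k, t_{k+1} = t_{k-1} − q_k·t_k, so r_k = a·s_k + b·t_k at every step:
  q = 9: r = 55, s = 1 − 9·0 = 1, t = 0 − 9·1 = -9  (check: 577·1 + 58·(-9) = 55)
  q = 1: r = 3, s = 0 − 1·1 = -1, t = 1 − 1·(-9) = 10  (check: 577·(-1) + 58·10 = 3)
  q = 18: r = 1, s = 1 − 18·(-1) = 19, t = -9 − 18·10 = -189  (check: 577·19 + 58·(-189) = 1)
The row with r = 1 (the gcd) gives the Bezout coefficients s = 19, t = -189.
Result: 577 · (19) + 58 · (-189) = 1.

gcd(577, 58) = 1; s = 19, t = -189 (check: 577·19 + 58·(-189) = 1).


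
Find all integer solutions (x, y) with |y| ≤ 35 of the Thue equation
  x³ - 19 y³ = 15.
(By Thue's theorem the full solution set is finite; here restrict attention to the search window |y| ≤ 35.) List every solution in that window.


The equation is x³ - 19y³ = 15. For fixed y, x³ = 19·y³ + 15, so a solution requires the RHS to be a perfect cube.
Strategy: iterate y from -35 to 35, compute RHS = 19·y³ + 15, and check whether it is a (positive or negative) perfect cube.
Check small values of y:
  y = 0: RHS = 15 is not a perfect cube.
  y = 1: RHS = 34 is not a perfect cube.
  y = -1: RHS = -4 is not a perfect cube.
  y = 2: RHS = 167 is not a perfect cube.
  y = -2: RHS = -137 is not a perfect cube.
  y = 3: RHS = 528 is not a perfect cube.
  y = -3: RHS = -498 is not a perfect cube.
Continuing the search up to |y| = 35 finds no solutions either.
No (x, y) in the scanned range satisfies the equation.

No integer solutions with |y| ≤ 35.


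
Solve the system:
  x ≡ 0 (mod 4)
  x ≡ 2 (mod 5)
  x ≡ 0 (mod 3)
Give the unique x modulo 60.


Moduli 4, 5, 3 are pairwise coprime; by CRT there is a unique solution modulo M = 4 · 5 · 3 = 60.
Solve pairwise, accumulating the modulus:
  Start with x ≡ 0 (mod 4).
  Combine with x ≡ 2 (mod 5): since gcd(4, 5) = 1, we get a unique residue mod 20.
    Write x = 0 + 4·t and substitute into x ≡ 2 (mod 5): 4·t ≡ 2 − 0 = 2 (mod 5).
    The inverse of 4 mod 5 is 4 (since 4·4 = 16 = 3·5 + 1), so t ≡ 4·2 = 8 ≡ 3 (mod 5).
    Then x = 0 + 4·3 = 12, valid modulo lcm(4, 5) = 20: x ≡ 12 (mod 20).
  Combine with x ≡ 0 (mod 3): since gcd(20, 3) = 1, we get a unique residue mod 60.
    Write x = 12 + 20·t and substitute into x ≡ 0 (mod 3): 20·t ≡ 0 − 12 = -12 (mod 3).
    Reduce coefficients mod 3: 2·t ≡ 0 (mod 3).
    The inverse of 2 mod 3 is 2 (since 2·2 = 4 = 1·3 + 1), so t ≡ 2·0 = 0 ≡ 0 (mod 3).
    Then x = 12 + 20·0 = 12, valid modulo lcm(20, 3) = 60: x ≡ 12 (mod 60).
Verify: 12 mod 4 = 0 ✓, 12 mod 5 = 2 ✓, 12 mod 3 = 0 ✓.

x ≡ 12 (mod 60).


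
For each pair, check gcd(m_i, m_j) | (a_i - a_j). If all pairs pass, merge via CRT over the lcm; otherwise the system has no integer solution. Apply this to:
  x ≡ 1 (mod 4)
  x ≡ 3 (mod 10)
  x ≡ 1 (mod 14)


Moduli 4, 10, 14 are not pairwise coprime, so CRT works modulo lcm(m_i) when all pairwise compatibility conditions hold.
Pairwise compatibility: gcd(m_i, m_j) must divide a_i - a_j for every pair.
Merge one congruence at a time:
  Start: x ≡ 1 (mod 4).
  Combine with x ≡ 3 (mod 10): gcd(4, 10) = 2; 3 - 1 = 2, which IS divisible by 2, so compatible.
    Write x = 1 + 4·t and substitute into x ≡ 3 (mod 10): 4·t ≡ 3 − 1 = 2 (mod 10).
    Divide the congruence (and modulus) by g = 2: 2·t ≡ 1 (mod 5).
    The inverse of 2 mod 5 is 3 (since 2·3 = 6 = 1·5 + 1), so t ≡ 3·1 = 3 ≡ 3 (mod 5).
    Then x = 1 + 4·3 = 13, valid modulo lcm(4, 10) = 20: x ≡ 13 (mod 20).
  Combine with x ≡ 1 (mod 14): gcd(20, 14) = 2; 1 - 13 = -12, which IS divisible by 2, so compatible.
    Write x = 13 + 20·t and substitute into x ≡ 1 (mod 14): 20·t ≡ 1 − 13 = -12 (mod 14).
    Divide the congruence (and modulus) by g = 2: 10·t ≡ -6 (mod 7).
    Reduce coefficients mod 7: 3·t ≡ 1 (mod 7).
    The inverse of 3 mod 7 is 5 (since 3·5 = 15 = 2·7 + 1), so t ≡ 5·1 = 5 ≡ 5 (mod 7).
    Then x = 13 + 20·5 = 113, valid modulo lcm(20, 14) = 140: x ≡ 113 (mod 140).
Verify: 113 mod 4 = 1, 113 mod 10 = 3, 113 mod 14 = 1.

x ≡ 113 (mod 140).


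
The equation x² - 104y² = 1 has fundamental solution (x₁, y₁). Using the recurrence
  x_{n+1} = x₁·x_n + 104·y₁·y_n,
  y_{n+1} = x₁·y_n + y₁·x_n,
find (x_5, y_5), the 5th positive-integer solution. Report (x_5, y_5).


Step 1: Find the fundamental solution (x₁, y₁) of x² - 104y² = 1.
  Expand √104 as a continued fraction. a₀ = ⌊√104⌋ = 10; iterate m_{k+1} = d_k·a_k − m_k, d_{k+1} = (104 − m_{k+1}²)/d_k, a_{k+1} = ⌊(a₀ + m_{k+1})/d_{k+1}⌋ (starting m₀ = 0, d₀ = 1), with convergents p_k = a_k·p_{k-1} + p_{k-2}, q_k = a_k·q_{k-1} + q_{k-2} (p₋₁ = 1, q₋₁ = 0):
  k = 0: a₀ = 10; p₀/q₀ = 10/1; p₀² − 104·q₀² = 100 − 104 = -4.
  k = 1: m = 10, d = 4, a = ⌊(10 + 10)/4⌋ = 5; p/q = (5·10 + 1)/(5·1 + 0) = 51/5; p² − 104·q² = 2601 − 2600 = 1.
  The first convergent with p² − 104·q² = 1 gives the fundamental solution (x₁, y₁) = (51, 5).
Step 2: Apply the recurrence (x_{n+1}, y_{n+1}) = (x₁x_n + 104y₁y_n, x₁y_n + y₁x_n) repeatedly.
  From (x_1, y_1) = (51, 5): x_2 = 51·51 + 104·5·5 = 5201; y_2 = 51·5 + 5·51 = 510.
  From (x_2, y_2) = (5201, 510): x_3 = 51·5201 + 104·5·510 = 530451; y_3 = 51·510 + 5·5201 = 52015.
  From (x_3, y_3) = (530451, 52015): x_4 = 51·530451 + 104·5·52015 = 54100801; y_4 = 51·52015 + 5·530451 = 5305020.
  From (x_4, y_4) = (54100801, 5305020): x_5 = 51·54100801 + 104·5·5305020 = 5517751251; y_5 = 51·5305020 + 5·54100801 = 541060025.
Step 3: Verify x_5² - 104·y_5² = 30445578867912065001 - 30445578867912065000 = 1 (should be 1). ✓

(x_1, y_1) = (51, 5); (x_5, y_5) = (5517751251, 541060025).


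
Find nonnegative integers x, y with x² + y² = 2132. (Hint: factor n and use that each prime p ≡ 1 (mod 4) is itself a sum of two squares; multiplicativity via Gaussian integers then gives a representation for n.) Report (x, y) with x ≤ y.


Step 1: Factor n = 2132 = 2^2 · 13 · 41.
Step 2: Check the mod-4 condition on each prime factor: 2 = 2 (special); 13 ≡ 1 (mod 4), exponent 1; 41 ≡ 1 (mod 4), exponent 1.
All primes ≡ 3 (mod 4) appear to even exponent (or don't appear), so by the two-squares theorem n IS expressible as a sum of two squares.
Step 3: Build a representation. Group n = k² · m with k = 2 and m = 13 · 41 = 533 (a product of primes ≡ 1 (mod 4)); a representation of m scales to one of n via (k·x)² + (k·y)² = k²(x² + y²). Each prime p ≡ 1 (mod 4) is itself a sum of two squares; find a² by testing p − a² for a perfect square:
  13: 13 − 1² = 12, 13 − 2² = 9 = 3² ⇒ 13 = 2² + 3².
  41: 41 − 1² = 40, 41 − 2² = 37, 41 − 3² = 32, 41 − 4² = 25 = 5² ⇒ 41 = 4² + 5².
  Combine using the Brahmagupta–Fibonacci identity (a² + b²)(c² + d²) = (ac − bd)² + (ad + bc)² = (ac + bd)² + (ad − bc)²:
  13 · 41 = 533: from (2² + 3²)(4² + 5²), take (2·4 − 3·5, 2·5 + 3·4) = (8 − 15, 10 + 12) = (-7, 22); dropping signs (only squares matter) gives (7, 22); check 7² + 22² = 49 + 484 = 533 ✓.
  Scale by k = 2: (2·7, 2·22) = (14, 44).
Step 4: Order so x ≤ y and verify: 14² + 44² = 196 + 1936 = 2132 = n. ✓

n = 2132 = 14² + 44² (one valid representation with x ≤ y).


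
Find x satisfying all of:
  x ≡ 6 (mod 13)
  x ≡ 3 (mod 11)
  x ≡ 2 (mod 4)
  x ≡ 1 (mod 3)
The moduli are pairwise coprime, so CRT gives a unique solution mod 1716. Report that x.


Product of moduli M = 13 · 11 · 4 · 3 = 1716.
Merge one congruence at a time:
  Start: x ≡ 6 (mod 13).
  Combine with x ≡ 3 (mod 11); new modulus lcm = 143.
    Write x = 6 + 13·t and substitute into x ≡ 3 (mod 11): 13·t ≡ 3 − 6 = -3 (mod 11).
    Reduce coefficients mod 11: 2·t ≡ 8 (mod 11).
    The inverse of 2 mod 11 is 6 (since 2·6 = 12 = 1·11 + 1), so t ≡ 6·8 = 48 ≡ 4 (mod 11).
    Then x = 6 + 13·4 = 58, valid modulo lcm(13, 11) = 143: x ≡ 58 (mod 143).
  Combine with x ≡ 2 (mod 4); new modulus lcm = 572.
    Write x = 58 + 143·t and substitute into x ≡ 2 (mod 4): 143·t ≡ 2 − 58 = -56 (mod 4).
    Reduce coefficients mod 4: 3·t ≡ 0 (mod 4).
    The inverse of 3 mod 4 is 3 (since 3·3 = 9 = 2·4 + 1), so t ≡ 3·0 = 0 ≡ 0 (mod 4).
    Then x = 58 + 143·0 = 58, valid modulo lcm(143, 4) = 572: x ≡ 58 (mod 572).
  Combine with x ≡ 1 (mod 3); new modulus lcm = 1716.
    Write x = 58 + 572·t and substitute into x ≡ 1 (mod 3): 572·t ≡ 1 − 58 = -57 (mod 3).
    Reduce coefficients mod 3: 2·t ≡ 0 (mod 3).
    The inverse of 2 mod 3 is 2 (since 2·2 = 4 = 1·3 + 1), so t ≡ 2·0 = 0 ≡ 0 (mod 3).
    Then x = 58 + 572·0 = 58, valid modulo lcm(572, 3) = 1716: x ≡ 58 (mod 1716).
Verify against each original: 58 mod 13 = 6, 58 mod 11 = 3, 58 mod 4 = 2, 58 mod 3 = 1.

x ≡ 58 (mod 1716).


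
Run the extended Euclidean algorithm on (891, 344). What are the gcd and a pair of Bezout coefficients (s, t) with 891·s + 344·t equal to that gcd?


Euclidean algorithm on (891, 344) — divide until remainder is 0:
  891 = 2 · 344 + 203
  344 = 1 · 203 + 141
  203 = 1 · 141 + 62
  141 = 2 · 62 + 17
  62 = 3 · 17 + 11
  17 = 1 · 11 + 6
  11 = 1 · 6 + 5
  6 = 1 · 5 + 1
  5 = 5 · 1 + 0
gcd(891, 344) = 1.
Track Bezout coefficients alongside the remainders: start with r₀ = 891 = a·1 + b·0 (s = 1, t = 0) and r₁ = 344 = a·0 + b·1 (s = 0, t = 1); each new remainder r_{k+1} = r_{k-1} − q_k·r_k inherits s_{k+1} = s_{k-1} − q_k·s_k, t_{k+1} = t_{k-1} − q_k·t_k, so r_k = a·s_k + b·t_k at every step:
  q = 2: r = 203, s = 1 − 2·0 = 1, t = 0 − 2·1 = -2  (check: 891·1 + 344·(-2) = 203)
  q = 1: r = 141, s = 0 − 1·1 = -1, t = 1 − 1·(-2) = 3  (check: 891·(-1) + 344·3 = 141)
  q = 1: r = 62, s = 1 − 1·(-1) = 2, t = -2 − 1·3 = -5  (check: 891·2 + 344·(-5) = 62)
  q = 2: r = 17, s = -1 − 2·2 = -5, t = 3 − 2·(-5) = 13  (check: 891·(-5) + 344·13 = 17)
  q = 3: r = 11, s = 2 − 3·(-5) = 17, t = -5 − 3·13 = -44  (check: 891·17 + 344·(-44) = 11)
  q = 1: r = 6, s = -5 − 1·17 = -22, t = 13 − 1·(-44) = 57  (check: 891·(-22) + 344·57 = 6)
  q = 1: r = 5, s = 17 − 1·(-22) = 39, t = -44 − 1·57 = -101  (check: 891·39 + 344·(-101) = 5)
  q = 1: r = 1, s = -22 − 1·39 = -61, t = 57 − 1·(-101) = 158  (check: 891·(-61) + 344·158 = 1)
The row with r = 1 (the gcd) gives the Bezout coefficients s = -61, t = 158.
Result: 891 · (-61) + 344 · (158) = 1.

gcd(891, 344) = 1; s = -61, t = 158 (check: 891·(-61) + 344·158 = 1).


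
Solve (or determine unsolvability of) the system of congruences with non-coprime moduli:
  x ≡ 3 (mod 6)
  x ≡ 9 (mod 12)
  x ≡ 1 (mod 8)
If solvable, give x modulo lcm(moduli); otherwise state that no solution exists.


Moduli 6, 12, 8 are not pairwise coprime, so CRT works modulo lcm(m_i) when all pairwise compatibility conditions hold.
Pairwise compatibility: gcd(m_i, m_j) must divide a_i - a_j for every pair.
Merge one congruence at a time:
  Start: x ≡ 3 (mod 6).
  Combine with x ≡ 9 (mod 12): gcd(6, 12) = 6; 9 - 3 = 6, which IS divisible by 6, so compatible.
    Write x = 3 + 6·t and substitute into x ≡ 9 (mod 12): 6·t ≡ 9 − 3 = 6 (mod 12).
    Divide the congruence (and modulus) by g = 6: 1·t ≡ 1 (mod 2).
    So t ≡ 1 (mod 2).
    Then x = 3 + 6·1 = 9, valid modulo lcm(6, 12) = 12: x ≡ 9 (mod 12).
  Combine with x ≡ 1 (mod 8): gcd(12, 8) = 4; 1 - 9 = -8, which IS divisible by 4, so compatible.
    Write x = 9 + 12·t and substitute into x ≡ 1 (mod 8): 12·t ≡ 1 − 9 = -8 (mod 8).
    Divide the congruence (and modulus) by g = 4: 3·t ≡ -2 (mod 2).
    Reduce coefficients mod 2: 1·t ≡ 0 (mod 2).
    So t ≡ 0 (mod 2).
    Then x = 9 + 12·0 = 9, valid modulo lcm(12, 8) = 24: x ≡ 9 (mod 24).
Verify: 9 mod 6 = 3, 9 mod 12 = 9, 9 mod 8 = 1.

x ≡ 9 (mod 24).


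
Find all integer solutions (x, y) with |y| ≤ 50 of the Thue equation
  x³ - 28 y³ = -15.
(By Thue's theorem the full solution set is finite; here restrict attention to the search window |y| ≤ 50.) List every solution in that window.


The equation is x³ - 28y³ = -15. For fixed y, x³ = 28·y³ − 15, so a solution requires the RHS to be a perfect cube.
Strategy: iterate y from -50 to 50, compute RHS = 28·y³ − 15, and check whether it is a (positive or negative) perfect cube.
Check small values of y:
  y = 0: RHS = -15 is not a perfect cube.
  y = 1: RHS = 13 is not a perfect cube.
  y = -1: RHS = -43 is not a perfect cube.
  y = 2: RHS = 209 is not a perfect cube.
  y = -2: RHS = -239 is not a perfect cube.
  y = 3: RHS = 741 is not a perfect cube.
  y = -3: RHS = -771 is not a perfect cube.
Continuing the search up to |y| = 50 finds no solutions either.
No (x, y) in the scanned range satisfies the equation.

No integer solutions with |y| ≤ 50.


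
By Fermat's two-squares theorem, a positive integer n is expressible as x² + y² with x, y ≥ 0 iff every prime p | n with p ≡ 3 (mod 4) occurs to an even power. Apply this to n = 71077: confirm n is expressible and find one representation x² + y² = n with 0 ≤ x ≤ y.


Step 1: Factor n = 71077 = 17 · 37 · 113.
Step 2: Check the mod-4 condition on each prime factor: 17 ≡ 1 (mod 4), exponent 1; 37 ≡ 1 (mod 4), exponent 1; 113 ≡ 1 (mod 4), exponent 1.
All primes ≡ 3 (mod 4) appear to even exponent (or don't appear), so by the two-squares theorem n IS expressible as a sum of two squares.
Step 3: Build a representation. Here n = 17 · 37 · 113 is a product of primes ≡ 1 (mod 4). Each prime p ≡ 1 (mod 4) is itself a sum of two squares; find a² by testing p − a² for a perfect square:
  17: 17 − 1² = 16 = 4² ⇒ 17 = 1² + 4².
  37: 37 − 1² = 36 = 6² ⇒ 37 = 1² + 6².
  113: 113 − 1² = 112, 113 − 2² = 109, 113 − 3² = 104, 113 − 4² = 97, 113 − 5² = 88, 113 − 6² = 77, 113 − 7² = 64 = 8² ⇒ 113 = 7² + 8².
  Combine using the Brahmagupta–Fibonacci identity (a² + b²)(c² + d²) = (ac − bd)² + (ad + bc)² = (ac + bd)² + (ad − bc)²:
  17 · 37 = 629: from (1² + 4²)(1² + 6²), take (1·1 − 4·6, 1·6 + 4·1) = (1 − 24, 6 + 4) = (-23, 10); dropping signs (only squares matter) gives (23, 10); check 23² + 10² = 529 + 100 = 629 ✓.
  629 · 113 = 71077: from (23² + 10²)(7² + 8²), take (23·7 − 10·8, 23·8 + 10·7) = (161 − 80, 184 + 70) = (81, 254); check 81² + 254² = 6561 + 64516 = 71077 ✓.
Step 4: Order so x ≤ y and verify: 81² + 254² = 6561 + 64516 = 71077 = n. ✓

n = 71077 = 81² + 254² (one valid representation with x ≤ y).


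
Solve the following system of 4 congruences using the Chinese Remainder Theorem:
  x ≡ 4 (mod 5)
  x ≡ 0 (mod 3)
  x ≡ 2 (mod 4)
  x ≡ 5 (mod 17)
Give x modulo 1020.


Product of moduli M = 5 · 3 · 4 · 17 = 1020.
Merge one congruence at a time:
  Start: x ≡ 4 (mod 5).
  Combine with x ≡ 0 (mod 3); new modulus lcm = 15.
    Write x = 4 + 5·t and substitute into x ≡ 0 (mod 3): 5·t ≡ 0 − 4 = -4 (mod 3).
    Reduce coefficients mod 3: 2·t ≡ 2 (mod 3).
    The inverse of 2 mod 3 is 2 (since 2·2 = 4 = 1·3 + 1), so t ≡ 2·2 = 4 ≡ 1 (mod 3).
    Then x = 4 + 5·1 = 9, valid modulo lcm(5, 3) = 15: x ≡ 9 (mod 15).
  Combine with x ≡ 2 (mod 4); new modulus lcm = 60.
    Write x = 9 + 15·t and substitute into x ≡ 2 (mod 4): 15·t ≡ 2 − 9 = -7 (mod 4).
    Reduce coefficients mod 4: 3·t ≡ 1 (mod 4).
    The inverse of 3 mod 4 is 3 (since 3·3 = 9 = 2·4 + 1), so t ≡ 3·1 = 3 ≡ 3 (mod 4).
    Then x = 9 + 15·3 = 54, valid modulo lcm(15, 4) = 60: x ≡ 54 (mod 60).
  Combine with x ≡ 5 (mod 17); new modulus lcm = 1020.
    Write x = 54 + 60·t and substitute into x ≡ 5 (mod 17): 60·t ≡ 5 − 54 = -49 (mod 17).
    Reduce coefficients mod 17: 9·t ≡ 2 (mod 17).
    The inverse of 9 mod 17 is 2 (since 9·2 = 18 = 1·17 + 1), so t ≡ 2·2 = 4 ≡ 4 (mod 17).
    Then x = 54 + 60·4 = 294, valid modulo lcm(60, 17) = 1020: x ≡ 294 (mod 1020).
Verify against each original: 294 mod 5 = 4, 294 mod 3 = 0, 294 mod 4 = 2, 294 mod 17 = 5.

x ≡ 294 (mod 1020).


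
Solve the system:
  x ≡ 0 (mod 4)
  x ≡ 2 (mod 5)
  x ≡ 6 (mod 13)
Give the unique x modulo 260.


Moduli 4, 5, 13 are pairwise coprime; by CRT there is a unique solution modulo M = 4 · 5 · 13 = 260.
Solve pairwise, accumulating the modulus:
  Start with x ≡ 0 (mod 4).
  Combine with x ≡ 2 (mod 5): since gcd(4, 5) = 1, we get a unique residue mod 20.
    Write x = 0 + 4·t and substitute into x ≡ 2 (mod 5): 4·t ≡ 2 − 0 = 2 (mod 5).
    The inverse of 4 mod 5 is 4 (since 4·4 = 16 = 3·5 + 1), so t ≡ 4·2 = 8 ≡ 3 (mod 5).
    Then x = 0 + 4·3 = 12, valid modulo lcm(4, 5) = 20: x ≡ 12 (mod 20).
  Combine with x ≡ 6 (mod 13): since gcd(20, 13) = 1, we get a unique residue mod 260.
    Write x = 12 + 20·t and substitute into x ≡ 6 (mod 13): 20·t ≡ 6 − 12 = -6 (mod 13).
    Reduce coefficients mod 13: 7·t ≡ 7 (mod 13).
    The inverse of 7 mod 13 is 2 (since 7·2 = 14 = 1·13 + 1), so t ≡ 2·7 = 14 ≡ 1 (mod 13).
    Then x = 12 + 20·1 = 32, valid modulo lcm(20, 13) = 260: x ≡ 32 (mod 260).
Verify: 32 mod 4 = 0 ✓, 32 mod 5 = 2 ✓, 32 mod 13 = 6 ✓.

x ≡ 32 (mod 260).


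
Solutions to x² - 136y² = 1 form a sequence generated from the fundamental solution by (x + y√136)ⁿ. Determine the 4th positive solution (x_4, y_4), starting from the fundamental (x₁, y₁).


Step 1: Find the fundamental solution (x₁, y₁) of x² - 136y² = 1.
  Expand √136 as a continued fraction. a₀ = ⌊√136⌋ = 11; iterate m_{k+1} = d_k·a_k − m_k, d_{k+1} = (136 − m_{k+1}²)/d_k, a_{k+1} = ⌊(a₀ + m_{k+1})/d_{k+1}⌋ (starting m₀ = 0, d₀ = 1), with convergents p_k = a_k·p_{k-1} + p_{k-2}, q_k = a_k·q_{k-1} + q_{k-2} (p₋₁ = 1, q₋₁ = 0):
  k = 0: a₀ = 11; p₀/q₀ = 11/1; p₀² − 136·q₀² = 121 − 136 = -15.
  k = 1: m = 11, d = 15, a = ⌊(11 + 11)/15⌋ = 1; p/q = (1·11 + 1)/(1·1 + 0) = 12/1; p² − 136·q² = 144 − 136 = 8.
  k = 2: m = 4, d = 8, a = ⌊(11 + 4)/8⌋ = 1; p/q = (1·12 + 11)/(1·1 + 1) = 23/2; p² − 136·q² = 529 − 544 = -15.
  k = 3: m = 4, d = 15, a = ⌊(11 + 4)/15⌋ = 1; p/q = (1·23 + 12)/(1·2 + 1) = 35/3; p² − 136·q² = 1225 − 1224 = 1.
  The first convergent with p² − 136·q² = 1 gives the fundamental solution (x₁, y₁) = (35, 3).
Step 2: Apply the recurrence (x_{n+1}, y_{n+1}) = (x₁x_n + 136y₁y_n, x₁y_n + y₁x_n) repeatedly.
  From (x_1, y_1) = (35, 3): x_2 = 35·35 + 136·3·3 = 2449; y_2 = 35·3 + 3·35 = 210.
  From (x_2, y_2) = (2449, 210): x_3 = 35·2449 + 136·3·210 = 171395; y_3 = 35·210 + 3·2449 = 14697.
  From (x_3, y_3) = (171395, 14697): x_4 = 35·171395 + 136·3·14697 = 11995201; y_4 = 35·14697 + 3·171395 = 1028580.
Step 3: Verify x_4² - 136·y_4² = 143884847030401 - 143884847030400 = 1 (should be 1). ✓

(x_1, y_1) = (35, 3); (x_4, y_4) = (11995201, 1028580).


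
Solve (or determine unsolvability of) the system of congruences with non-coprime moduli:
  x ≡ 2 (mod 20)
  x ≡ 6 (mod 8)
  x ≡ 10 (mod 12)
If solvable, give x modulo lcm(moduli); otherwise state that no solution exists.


Moduli 20, 8, 12 are not pairwise coprime, so CRT works modulo lcm(m_i) when all pairwise compatibility conditions hold.
Pairwise compatibility: gcd(m_i, m_j) must divide a_i - a_j for every pair.
Merge one congruence at a time:
  Start: x ≡ 2 (mod 20).
  Combine with x ≡ 6 (mod 8): gcd(20, 8) = 4; 6 - 2 = 4, which IS divisible by 4, so compatible.
    Write x = 2 + 20·t and substitute into x ≡ 6 (mod 8): 20·t ≡ 6 − 2 = 4 (mod 8).
    Divide the congruence (and modulus) by g = 4: 5·t ≡ 1 (mod 2).
    Reduce coefficients mod 2: 1·t ≡ 1 (mod 2).
    So t ≡ 1 (mod 2).
    Then x = 2 + 20·1 = 22, valid modulo lcm(20, 8) = 40: x ≡ 22 (mod 40).
  Combine with x ≡ 10 (mod 12): gcd(40, 12) = 4; 10 - 22 = -12, which IS divisible by 4, so compatible.
    Write x = 22 + 40·t and substitute into x ≡ 10 (mod 12): 40·t ≡ 10 − 22 = -12 (mod 12).
    Divide the congruence (and modulus) by g = 4: 10·t ≡ -3 (mod 3).
    Reduce coefficients mod 3: 1·t ≡ 0 (mod 3).
    So t ≡ 0 (mod 3).
    Then x = 22 + 40·0 = 22, valid modulo lcm(40, 12) = 120: x ≡ 22 (mod 120).
Verify: 22 mod 20 = 2, 22 mod 8 = 6, 22 mod 12 = 10.

x ≡ 22 (mod 120).


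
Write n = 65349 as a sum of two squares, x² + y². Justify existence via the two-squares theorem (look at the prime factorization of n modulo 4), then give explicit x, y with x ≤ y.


Step 1: Factor n = 65349 = 3^2 · 53 · 137.
Step 2: Check the mod-4 condition on each prime factor: 3 ≡ 3 (mod 4), exponent 2 (must be even); 53 ≡ 1 (mod 4), exponent 1; 137 ≡ 1 (mod 4), exponent 1.
All primes ≡ 3 (mod 4) appear to even exponent (or don't appear), so by the two-squares theorem n IS expressible as a sum of two squares.
Step 3: Build a representation. Group n = k² · m with k = 3 and m = 53 · 137 = 7261 (a product of primes ≡ 1 (mod 4)); a representation of m scales to one of n via (k·x)² + (k·y)² = k²(x² + y²). Each prime p ≡ 1 (mod 4) is itself a sum of two squares; find a² by testing p − a² for a perfect square:
  53: 53 − 1² = 52, 53 − 2² = 49 = 7² ⇒ 53 = 2² + 7².
  137: 137 − 1² = 136, 137 − 2² = 133, 137 − 3² = 128, 137 − 4² = 121 = 11² ⇒ 137 = 4² + 11².
  Combine using the Brahmagupta–Fibonacci identity (a² + b²)(c² + d²) = (ac − bd)² + (ad + bc)² = (ac + bd)² + (ad − bc)²:
  53 · 137 = 7261: from (2² + 7²)(4² + 11²), take (2·4 − 7·11, 2·11 + 7·4) = (8 − 77, 22 + 28) = (-69, 50); dropping signs (only squares matter) gives (69, 50); check 69² + 50² = 4761 + 2500 = 7261 ✓.
  Scale by k = 3: (3·69, 3·50) = (207, 150).
Step 4: Order so x ≤ y and verify: 150² + 207² = 22500 + 42849 = 65349 = n. ✓

n = 65349 = 150² + 207² (one valid representation with x ≤ y).


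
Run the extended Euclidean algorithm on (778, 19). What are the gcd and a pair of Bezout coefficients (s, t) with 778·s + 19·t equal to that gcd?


Euclidean algorithm on (778, 19) — divide until remainder is 0:
  778 = 40 · 19 + 18
  19 = 1 · 18 + 1
  18 = 18 · 1 + 0
gcd(778, 19) = 1.
Track Bezout coefficients alongside the remainders: start with r₀ = 778 = a·1 + b·0 (s = 1, t = 0) and r₁ = 19 = a·0 + b·1 (s = 0, t = 1); each new remainder r_{k+1} = r_{k-1} − q_k·r_k inherits s_{k+1} = s_{k-1} − q_k·s_k, t_{k+1} = t_{k-1} − q_k·t_k, so r_k = a·s_k + b·t_k at every step:
  q = 40: r = 18, s = 1 − 40·0 = 1, t = 0 − 40·1 = -40  (check: 778·1 + 19·(-40) = 18)
  q = 1: r = 1, s = 0 − 1·1 = -1, t = 1 − 1·(-40) = 41  (check: 778·(-1) + 19·41 = 1)
The row with r = 1 (the gcd) gives the Bezout coefficients s = -1, t = 41.
Result: 778 · (-1) + 19 · (41) = 1.

gcd(778, 19) = 1; s = -1, t = 41 (check: 778·(-1) + 19·41 = 1).


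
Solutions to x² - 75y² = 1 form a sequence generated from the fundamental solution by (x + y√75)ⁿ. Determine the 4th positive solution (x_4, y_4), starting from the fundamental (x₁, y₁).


Step 1: Find the fundamental solution (x₁, y₁) of x² - 75y² = 1.
  Expand √75 as a continued fraction. a₀ = ⌊√75⌋ = 8; iterate m_{k+1} = d_k·a_k − m_k, d_{k+1} = (75 − m_{k+1}²)/d_k, a_{k+1} = ⌊(a₀ + m_{k+1})/d_{k+1}⌋ (starting m₀ = 0, d₀ = 1), with convergents p_k = a_k·p_{k-1} + p_{k-2}, q_k = a_k·q_{k-1} + q_{k-2} (p₋₁ = 1, q₋₁ = 0):
  k = 0: a₀ = 8; p₀/q₀ = 8/1; p₀² − 75·q₀² = 64 − 75 = -11.
  k = 1: m = 8, d = 11, a = ⌊(8 + 8)/11⌋ = 1; p/q = (1·8 + 1)/(1·1 + 0) = 9/1; p² − 75·q² = 81 − 75 = 6.
  k = 2: m = 3, d = 6, a = ⌊(8 + 3)/6⌋ = 1; p/q = (1·9 + 8)/(1·1 + 1) = 17/2; p² − 75·q² = 289 − 300 = -11.
  k = 3: m = 3, d = 11, a = ⌊(8 + 3)/11⌋ = 1; p/q = (1·17 + 9)/(1·2 + 1) = 26/3; p² − 75·q² = 676 − 675 = 1.
  The first convergent with p² − 75·q² = 1 gives the fundamental solution (x₁, y₁) = (26, 3).
Step 2: Apply the recurrence (x_{n+1}, y_{n+1}) = (x₁x_n + 75y₁y_n, x₁y_n + y₁x_n) repeatedly.
  From (x_1, y_1) = (26, 3): x_2 = 26·26 + 75·3·3 = 1351; y_2 = 26·3 + 3·26 = 156.
  From (x_2, y_2) = (1351, 156): x_3 = 26·1351 + 75·3·156 = 70226; y_3 = 26·156 + 3·1351 = 8109.
  From (x_3, y_3) = (70226, 8109): x_4 = 26·70226 + 75·3·8109 = 3650401; y_4 = 26·8109 + 3·70226 = 421512.
Step 3: Verify x_4² - 75·y_4² = 13325427460801 - 13325427460800 = 1 (should be 1). ✓

(x_1, y_1) = (26, 3); (x_4, y_4) = (3650401, 421512).
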